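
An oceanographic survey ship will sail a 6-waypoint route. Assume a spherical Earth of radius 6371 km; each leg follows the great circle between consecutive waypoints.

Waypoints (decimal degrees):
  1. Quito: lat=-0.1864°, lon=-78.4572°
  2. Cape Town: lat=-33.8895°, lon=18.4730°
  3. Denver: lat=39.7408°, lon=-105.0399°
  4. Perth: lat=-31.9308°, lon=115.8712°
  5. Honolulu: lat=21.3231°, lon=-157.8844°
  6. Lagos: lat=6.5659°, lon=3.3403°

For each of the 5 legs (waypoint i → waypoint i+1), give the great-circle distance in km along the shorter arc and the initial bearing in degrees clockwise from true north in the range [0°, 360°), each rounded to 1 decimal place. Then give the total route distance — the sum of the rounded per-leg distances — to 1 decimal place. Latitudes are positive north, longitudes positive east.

Leg 1: dist=10635.1 km, bearing=124.1°
Leg 2: dist=15027.5 km, bearing=294.6°
Leg 3: dist=16260.5 km, bearing=270.3°
Leg 4: dist=10905.9 km, bearing=69.9°
Leg 5: dist=16298.4 km, bearing=35.5°
Total: 69127.4 km

Leg 1: φ1=-0.0032533, φ2=-0.5914834, Δφ=-0.5882301, Δλ=1.6917511 rad; a=sin²(Δφ/2)+cosφ1·cosφ2·sin²(Δλ/2)=0.5491735755; c=2·atan2(√a, √(1-a))=1.669302710; dist=6371·c=10635.128 ≈ 10635.1 km; running total=10635.1 km
Leg 1 bearing: y=sinΔλ·cosφ2=0.82404957, x=cosφ1·sinφ2-sinφ1·cosφ2·cosΔλ=-0.55791590; θ=atan2(y, x)=124.0996° ≈ 124.1°
Leg 2: φ1=-0.5914834, φ2=0.6936078, Δφ=1.2850912, Δλ=-2.1557068 rad; a=sin²(Δφ/2)+cosφ1·cosφ2·sin²(Δλ/2)=0.8544528392; c=2·atan2(√a, √(1-a))=2.358741762; dist=6371·c=15027.544 ≈ 15027.5 km; running total=25662.6 km
Leg 2 bearing: y=sinΔλ·cosφ2=-0.64111634, x=cosφ1·sinφ2-sinφ1·cosφ2·cosΔλ=0.29397716; θ=atan2(y, x)=-65.3667° <0 so +360° → 294.6333° ≈ 294.6°
Leg 3: φ1=0.6936078, φ2=-0.5572976, Δφ=-1.2509054, Δλ=3.8556260 rad; a=sin²(Δφ/2)+cosφ1·cosφ2·sin²(Δλ/2)=0.9156564465; c=2·atan2(√a, √(1-a))=2.552262003; dist=6371·c=16260.461 ≈ 16260.5 km; running total=41923.1 km
Leg 3 bearing: y=sinΔλ·cosφ2=-0.55579461, x=cosφ1·sinφ2-sinφ1·cosφ2·cosΔλ=0.00335085; θ=atan2(y, x)=-89.6546° <0 so +360° → 270.3454° ≈ 270.3°
Leg 4: φ1=-0.5572976, φ2=0.3721583, Δφ=0.9294559, Δλ=-4.7779366 rad; a=sin²(Δφ/2)+cosφ1·cosφ2·sin²(Δλ/2)=0.5702680461; c=2·atan2(√a, √(1-a))=1.711799187; dist=6371·c=10905.873 ≈ 10905.9 km; running total=52829.0 km
Leg 4 bearing: y=sinΔλ·cosφ2=0.92954423, x=cosφ1·sinφ2-sinφ1·cosφ2·cosΔλ=0.34087700; θ=atan2(y, x)=69.8613° ≈ 69.9°
Leg 5: φ1=0.3721583, φ2=0.1145966, Δφ=-0.2575617, Δλ=2.8139019 rad; a=sin²(Δφ/2)+cosφ1·cosφ2·sin²(Δλ/2)=0.9173056556; c=2·atan2(√a, √(1-a))=2.558223104; dist=6371·c=16298.439 ≈ 16298.4 km; running total=69127.4 km
Leg 5 bearing: y=sinΔλ·cosφ2=0.31974650, x=cosφ1·sinφ2-sinφ1·cosφ2·cosΔλ=0.44853777; θ=atan2(y, x)=35.4837° ≈ 35.5°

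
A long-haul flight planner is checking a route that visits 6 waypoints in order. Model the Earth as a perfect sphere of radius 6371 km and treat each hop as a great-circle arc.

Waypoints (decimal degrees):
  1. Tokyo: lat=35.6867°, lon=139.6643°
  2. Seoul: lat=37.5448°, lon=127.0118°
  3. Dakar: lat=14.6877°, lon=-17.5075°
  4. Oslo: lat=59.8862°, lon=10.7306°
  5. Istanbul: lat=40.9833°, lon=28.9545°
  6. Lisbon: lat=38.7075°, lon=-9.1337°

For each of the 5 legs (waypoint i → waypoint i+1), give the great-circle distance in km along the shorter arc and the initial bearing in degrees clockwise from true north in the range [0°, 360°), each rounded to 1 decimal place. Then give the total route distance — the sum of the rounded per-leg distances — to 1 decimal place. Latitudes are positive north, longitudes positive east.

Leg 1: dist=1147.1 km, bearing=284.1°
Leg 2: dist=13125.1 km, bearing=320.5°
Leg 3: dist=5525.5 km, bearing=18.1°
Leg 4: dist=2448.2 km, bearing=141.0°
Leg 5: dist=3235.8 km, bearing=278.2°
Total: 25481.7 km

Leg 1: φ1=0.6228504, φ2=0.6552804, Δφ=0.0324300, Δλ=-0.2208278 rad; a=sin²(Δφ/2)+cosφ1·cosφ2·sin²(Δλ/2)=0.0080820762; c=2·atan2(√a, √(1-a))=0.180043816; dist=6371·c=1147.059 ≈ 1147.1 km; running total=1147.1 km
Leg 1 bearing: y=sinΔλ·cosφ2=-0.17366972, x=cosφ1·sinφ2-sinφ1·cosφ2·cosΔλ=0.04365607; θ=atan2(y, x)=-75.8897° <0 so +360° → 284.1103° ≈ 284.1°
Leg 2: φ1=0.6552804, φ2=0.2563487, Δφ=-0.3989317, Δλ=-2.5223376 rad; a=sin²(Δφ/2)+cosφ1·cosφ2·sin²(Δλ/2)=0.7350206821; c=2·atan2(√a, √(1-a))=2.060133968; dist=6371·c=13125.114 ≈ 13125.1 km; running total=14272.2 km
Leg 2 bearing: y=sinΔλ·cosφ2=-0.56146156, x=cosφ1·sinφ2-sinφ1·cosφ2·cosΔλ=0.68104481; θ=atan2(y, x)=-39.5026° <0 so +360° → 320.4974° ≈ 320.5°
Leg 3: φ1=0.2563487, φ2=1.0452114, Δφ=0.7888626, Δλ=0.4928478 rad; a=sin²(Δφ/2)+cosφ1·cosφ2·sin²(Δλ/2)=0.1765530496; c=2·atan2(√a, √(1-a))=0.867292108; dist=6371·c=5525.518 ≈ 5525.5 km; running total=19797.7 km
Leg 3 bearing: y=sinΔλ·cosφ2=0.23738172, x=cosφ1·sinφ2-sinφ1·cosφ2·cosΔλ=0.72469180; θ=atan2(y, x)=18.1368° ≈ 18.1°
Leg 4: φ1=1.0452114, φ2=0.7152935, Δφ=-0.3299178, Δλ=0.3180671 rad; a=sin²(Δφ/2)+cosφ1·cosφ2·sin²(Δλ/2)=0.0364642031; c=2·atan2(√a, √(1-a))=0.384272001; dist=6371·c=2448.197 ≈ 2448.2 km; running total=22245.9 km
Leg 4 bearing: y=sinΔλ·cosφ2=0.23608099, x=cosφ1·sinφ2-sinφ1·cosφ2·cosΔλ=-0.29121131; θ=atan2(y, x)=140.9688° ≈ 141.0°
Leg 5: φ1=0.7152935, φ2=0.6755733, Δφ=-0.0397202, Δλ=-0.6647645 rad; a=sin²(Δφ/2)+cosφ1·cosφ2·sin²(Δλ/2)=0.0631137155; c=2·atan2(√a, √(1-a))=0.507890101; dist=6371·c=3235.768 ≈ 3235.8 km; running total=25481.7 km
Leg 5 bearing: y=sinΔλ·cosφ2=-0.48137657, x=cosφ1·sinφ2-sinφ1·cosφ2·cosΔλ=0.06926825; θ=atan2(y, x)=-81.8116° <0 so +360° → 278.1884° ≈ 278.2°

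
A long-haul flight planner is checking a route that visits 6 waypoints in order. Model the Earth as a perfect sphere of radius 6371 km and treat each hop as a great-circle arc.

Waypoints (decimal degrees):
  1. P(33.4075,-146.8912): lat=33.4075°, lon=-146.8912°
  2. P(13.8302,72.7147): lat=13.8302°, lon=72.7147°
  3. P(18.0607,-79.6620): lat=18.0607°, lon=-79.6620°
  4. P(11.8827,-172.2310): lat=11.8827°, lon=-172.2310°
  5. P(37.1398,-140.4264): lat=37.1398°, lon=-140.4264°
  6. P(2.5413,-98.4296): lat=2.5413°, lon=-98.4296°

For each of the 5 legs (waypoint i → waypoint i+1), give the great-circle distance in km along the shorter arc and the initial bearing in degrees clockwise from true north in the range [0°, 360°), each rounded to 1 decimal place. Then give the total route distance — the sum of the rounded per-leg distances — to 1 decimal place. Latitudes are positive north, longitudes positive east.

Leg 1: φ1=0.5830709, φ2=0.2413825, Δφ=-0.3416883, Δλ=3.8328460 rad; a=sin²(Δφ/2)+cosφ1·cosφ2·sin²(Δλ/2)=0.7464445446; c=2·atan2(√a, √(1-a))=2.086203409; dist=6371·c=13291.202 ≈ 13291.2 km; running total=13291.2 km
Leg 1 bearing: y=sinΔλ·cosφ2=-0.61902110, x=cosφ1·sinφ2-sinφ1·cosφ2·cosΔλ=0.61145174; θ=atan2(y, x)=-45.3525° <0 so +360° → 314.6475° ≈ 314.6°
Leg 2: φ1=0.2413825, φ2=0.3152187, Δφ=0.0738362, Δλ=-2.6594751 rad; a=sin²(Δφ/2)+cosφ1·cosφ2·sin²(Δλ/2)=0.8719143413; c=2·atan2(√a, √(1-a))=2.409576957; dist=6371·c=15351.415 ≈ 15351.4 km; running total=28642.6 km
Leg 2 bearing: y=sinΔλ·cosφ2=-0.44081139, x=cosφ1·sinφ2-sinφ1·cosφ2·cosΔλ=0.50239846; θ=atan2(y, x)=-41.2642° <0 so +360° → 318.7358° ≈ 318.7°
Leg 3: φ1=0.3152187, φ2=0.2073922, Δφ=-0.1078264, Δλ=-1.6156338 rad; a=sin²(Δφ/2)+cosφ1·cosφ2·sin²(Δλ/2)=0.4889320639; c=2·atan2(√a, √(1-a))=1.548658646; dist=6371·c=9866.504 ≈ 9866.5 km; running total=38509.1 km
Leg 3 bearing: y=sinΔλ·cosφ2=-0.97758771, x=cosφ1·sinφ2-sinφ1·cosφ2·cosΔλ=0.20936160; θ=atan2(y, x)=-77.9121° <0 so +360° → 282.0879° ≈ 282.1°
Leg 4: φ1=0.2073922, φ2=0.6482118, Δφ=0.4408196, Δλ=0.5550950 rad; a=sin²(Δφ/2)+cosφ1·cosφ2·sin²(Δλ/2)=0.1063634003; c=2·atan2(√a, √(1-a))=0.664422186; dist=6371·c=4233.034 ≈ 4233.0 km; running total=42742.1 km
Leg 4 bearing: y=sinΔλ·cosφ2=0.42012496, x=cosφ1·sinφ2-sinφ1·cosφ2·cosΔλ=0.45132685; θ=atan2(y, x)=42.9494° ≈ 42.9°
Leg 5: φ1=0.6482118, φ2=0.0443541, Δφ=-0.6038577, Δλ=0.7329824 rad; a=sin²(Δφ/2)+cosφ1·cosφ2·sin²(Δλ/2)=0.1906867578; c=2·atan2(√a, √(1-a))=0.903803005; dist=6371·c=5758.129 ≈ 5758.1 km; running total=48500.2 km
Leg 5 bearing: y=sinΔλ·cosφ2=0.66843106, x=cosφ1·sinφ2-sinφ1·cosφ2·cosΔλ=-0.41291789; θ=atan2(y, x)=121.7054° ≈ 121.7°

Leg 1: dist=13291.2 km, bearing=314.6°
Leg 2: dist=15351.4 km, bearing=318.7°
Leg 3: dist=9866.5 km, bearing=282.1°
Leg 4: dist=4233.0 km, bearing=42.9°
Leg 5: dist=5758.1 km, bearing=121.7°
Total: 48500.2 km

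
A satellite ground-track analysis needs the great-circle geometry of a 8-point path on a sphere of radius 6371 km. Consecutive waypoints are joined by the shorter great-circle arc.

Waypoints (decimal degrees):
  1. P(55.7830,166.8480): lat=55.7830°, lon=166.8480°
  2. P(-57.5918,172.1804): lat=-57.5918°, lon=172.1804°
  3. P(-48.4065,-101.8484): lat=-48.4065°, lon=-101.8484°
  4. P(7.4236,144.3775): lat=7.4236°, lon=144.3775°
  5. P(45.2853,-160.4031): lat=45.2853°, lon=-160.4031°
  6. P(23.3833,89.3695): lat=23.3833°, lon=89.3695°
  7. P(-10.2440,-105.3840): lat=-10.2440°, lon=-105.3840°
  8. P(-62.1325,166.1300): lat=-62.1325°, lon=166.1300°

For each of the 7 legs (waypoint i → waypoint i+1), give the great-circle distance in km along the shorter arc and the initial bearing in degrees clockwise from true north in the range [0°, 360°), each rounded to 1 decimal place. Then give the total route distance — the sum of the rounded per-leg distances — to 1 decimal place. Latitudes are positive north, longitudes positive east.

Leg 1: φ1=0.9735970, φ2=-1.0051665, Δφ=-1.9787635, Δλ=0.0930679 rad; a=sin²(Δφ/2)+cosφ1·cosφ2·sin²(Δλ/2)=0.6990242391; c=2·atan2(√a, √(1-a))=1.980184875; dist=6371·c=12615.758 ≈ 12615.8 km; running total=12615.8 km
Leg 1 bearing: y=sinΔλ·cosφ2=0.04980756, x=cosφ1·sinφ2-sinφ1·cosφ2·cosΔλ=-0.91601125; θ=atan2(y, x)=176.8876° ≈ 176.9°
Leg 2: φ1=-1.0051665, φ2=-0.8448528, Δφ=0.1603137, Δλ=-4.7827048 rad; a=sin²(Δφ/2)+cosφ1·cosφ2·sin²(Δλ/2)=0.1718051535; c=2·atan2(√a, √(1-a))=0.854773116; dist=6371·c=5445.760 ≈ 5445.8 km; running total=18061.6 km
Leg 2 bearing: y=sinΔλ·cosφ2=0.66220093, x=cosφ1·sinφ2-sinφ1·cosφ2·cosΔλ=-0.36144502; θ=atan2(y, x)=118.6268° ≈ 118.6°
Leg 3: φ1=-0.8448528, φ2=0.1295663, Δφ=0.9744191, Δλ=4.2974527 rad; a=sin²(Δφ/2)+cosφ1·cosφ2·sin²(Δλ/2)=0.6810003010; c=2·atan2(√a, √(1-a))=1.941209487; dist=6371·c=12367.446 ≈ 12367.4 km; running total=30429.0 km
Leg 3 bearing: y=sinΔλ·cosφ2=-0.90747130, x=cosφ1·sinφ2-sinφ1·cosφ2·cosΔλ=-0.21319336; θ=atan2(y, x)=-103.2208° <0 so +360° → 256.7792° ≈ 256.8°
Leg 4: φ1=0.1295663, φ2=0.7903776, Δφ=0.6608113, Δλ=-5.3194250 rad; a=sin²(Δφ/2)+cosφ1·cosφ2·sin²(Δλ/2)=0.2551019450; c=2·atan2(√a, √(1-a))=1.058940452; dist=6371·c=6746.510 ≈ 6746.5 km; running total=37175.5 km
Leg 4 bearing: y=sinΔλ·cosφ2=0.57787766, x=cosφ1·sinφ2-sinφ1·cosφ2·cosΔλ=0.65280715; θ=atan2(y, x)=41.5159° ≈ 41.5°
Leg 5: φ1=0.7903776, φ2=0.4081156, Δφ=-0.3822620, Δλ=4.3593543 rad; a=sin²(Δφ/2)+cosφ1·cosφ2·sin²(Δλ/2)=0.4706250344; c=2·atan2(√a, √(1-a))=1.512012547; dist=6371·c=9633.032 ≈ 9633.0 km; running total=46808.5 km
Leg 5 bearing: y=sinΔλ·cosφ2=-0.86126325, x=cosφ1·sinφ2-sinφ1·cosφ2·cosΔλ=0.50475149; θ=atan2(y, x)=-59.6272° <0 so +360° → 300.3728° ≈ 300.4°
Leg 6: φ1=0.4081156, φ2=-0.1787915, Δφ=-0.5869071, Δλ=-3.3990898 rad; a=sin²(Δφ/2)+cosφ1·cosφ2·sin²(Δλ/2)=0.9720204182; c=2·atan2(√a, √(1-a))=2.805470654; dist=6371·c=17873.654 ≈ 17873.7 km; running total=64682.2 km
Leg 6 bearing: y=sinΔλ·cosφ2=0.25060155, x=cosφ1·sinφ2-sinφ1·cosφ2·cosΔλ=0.21444291; θ=atan2(y, x)=49.4460° ≈ 49.4°
Leg 7: φ1=-0.1787915, φ2=-1.0844167, Δφ=-0.9056252, Δλ=4.7388133 rad; a=sin²(Δφ/2)+cosφ1·cosφ2·sin²(Δλ/2)=0.4153151734; c=2·atan2(√a, √(1-a))=1.400606280; dist=6371·c=8923.263 ≈ 8923.3 km; running total=73605.5 km
Leg 7 bearing: y=sinΔλ·cosφ2=-0.46726526, x=cosφ1·sinφ2-sinφ1·cosφ2·cosΔλ=-0.86774253; θ=atan2(y, x)=-151.6983° <0 so +360° → 208.3017° ≈ 208.3°

Leg 1: dist=12615.8 km, bearing=176.9°
Leg 2: dist=5445.8 km, bearing=118.6°
Leg 3: dist=12367.4 km, bearing=256.8°
Leg 4: dist=6746.5 km, bearing=41.5°
Leg 5: dist=9633.0 km, bearing=300.4°
Leg 6: dist=17873.7 km, bearing=49.4°
Leg 7: dist=8923.3 km, bearing=208.3°
Total: 73605.5 km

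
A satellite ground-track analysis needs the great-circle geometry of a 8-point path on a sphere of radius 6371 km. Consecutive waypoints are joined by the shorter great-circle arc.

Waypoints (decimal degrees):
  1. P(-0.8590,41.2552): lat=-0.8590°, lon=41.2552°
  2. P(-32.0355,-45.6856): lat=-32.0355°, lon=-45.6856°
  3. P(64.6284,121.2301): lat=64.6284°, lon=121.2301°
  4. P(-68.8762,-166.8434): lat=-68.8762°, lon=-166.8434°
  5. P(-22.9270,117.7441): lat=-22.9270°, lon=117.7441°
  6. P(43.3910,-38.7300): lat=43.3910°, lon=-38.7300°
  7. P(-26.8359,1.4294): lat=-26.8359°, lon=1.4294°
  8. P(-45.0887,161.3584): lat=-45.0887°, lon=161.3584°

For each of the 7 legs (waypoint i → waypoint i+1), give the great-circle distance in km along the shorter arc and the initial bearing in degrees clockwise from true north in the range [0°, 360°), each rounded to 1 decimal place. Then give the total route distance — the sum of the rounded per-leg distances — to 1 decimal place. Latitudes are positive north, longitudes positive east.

Leg 1: φ1=-0.0149924, φ2=-0.5591250, Δφ=-0.5441326, Δλ=-1.5174032 rad; a=sin²(Δφ/2)+cosφ1·cosφ2·sin²(Δλ/2)=0.4734059355; c=2·atan2(√a, √(1-a))=1.517583088; dist=6371·c=9668.522 ≈ 9668.5 km; running total=9668.5 km
Leg 1 bearing: y=sinΔλ·cosφ2=-0.84651154, x=cosφ1·sinφ2-sinφ1·cosφ2·cosΔλ=-0.52970675; θ=atan2(y, x)=-122.0364° <0 so +360° → 237.9636° ≈ 238.0°
Leg 2: φ1=-0.5591250, φ2=1.1279784, Δφ=1.6871033, Δλ=2.9132285 rad; a=sin²(Δφ/2)+cosφ1·cosφ2·sin²(Δλ/2)=0.9165444030; c=2·atan2(√a, √(1-a))=2.555464891; dist=6371·c=16280.867 ≈ 16280.9 km; running total=25949.4 km
Leg 2 bearing: y=sinΔλ·cosφ2=0.09700285, x=cosφ1·sinφ2-sinφ1·cosφ2·cosΔλ=0.54456725; θ=atan2(y, x)=10.1001° ≈ 10.1°
Leg 3: φ1=1.1279784, φ2=-1.2021165, Δφ=-2.3300948, Δλ=-5.0278311 rad; a=sin²(Δφ/2)+cosφ1·cosφ2·sin²(Δλ/2)=0.8974630619; c=2·atan2(√a, √(1-a))=2.489682131; dist=6371·c=15861.765 ≈ 15861.8 km; running total=41811.2 km
Leg 3 bearing: y=sinΔλ·cosφ2=0.34260271, x=cosφ1·sinφ2-sinφ1·cosφ2·cosΔλ=-0.50071533; θ=atan2(y, x)=145.6190° ≈ 145.6°
Leg 4: φ1=-1.2021165, φ2=-0.4001516, Δφ=0.8019648, Δλ=4.9669889 rad; a=sin²(Δφ/2)+cosφ1·cosφ2·sin²(Δλ/2)=0.2765116652; c=2·atan2(√a, √(1-a))=1.107413592; dist=6371·c=7055.332 ≈ 7055.3 km; running total=48866.5 km
Leg 4 bearing: y=sinΔλ·cosφ2=-0.89131264, x=cosφ1·sinφ2-sinφ1·cosφ2·cosΔλ=0.07598439; θ=atan2(y, x)=-85.1273° <0 so +360° → 274.8727° ≈ 274.9°
Leg 5: φ1=-0.4001516, φ2=0.7573158, Δφ=1.1574675, Δλ=-2.7309882 rad; a=sin²(Δφ/2)+cosφ1·cosφ2·sin²(Δλ/2)=0.9406308193; c=2·atan2(√a, √(1-a))=2.649321327; dist=6371·c=16878.826 ≈ 16878.8 km; running total=65745.3 km
Leg 5 bearing: y=sinΔλ·cosφ2=-0.29006522, x=cosφ1·sinφ2-sinφ1·cosφ2·cosΔλ=0.37314889; θ=atan2(y, x)=-37.8595° <0 so +360° → 322.1405° ≈ 322.1°
Leg 6: φ1=0.7573158, φ2=-0.4683748, Δφ=-1.2256906, Δλ=0.7009138 rad; a=sin²(Δφ/2)+cosφ1·cosφ2·sin²(Δλ/2)=0.4072835298; c=2·atan2(√a, √(1-a))=1.384283901; dist=6371·c=8819.273 ≈ 8819.3 km; running total=74564.6 km
Leg 6 bearing: y=sinΔλ·cosφ2=0.57546083, x=cosφ1·sinφ2-sinφ1·cosφ2·cosΔλ=-0.79652963; θ=atan2(y, x)=144.1534° ≈ 144.2°
Leg 7: φ1=-0.4683748, φ2=-0.7869463, Δφ=-0.3185715, Δλ=2.7912876 rad; a=sin²(Δφ/2)+cosφ1·cosφ2·sin²(Δλ/2)=0.6360043183; c=2·atan2(√a, √(1-a))=1.846276084; dist=6371·c=11762.625 ≈ 11762.6 km; running total=86327.2 km
Leg 7 bearing: y=sinΔλ·cosφ2=0.24229200, x=cosφ1·sinφ2-sinφ1·cosφ2·cosΔλ=-0.93129259; θ=atan2(y, x)=165.4168° ≈ 165.4°

Leg 1: dist=9668.5 km, bearing=238.0°
Leg 2: dist=16280.9 km, bearing=10.1°
Leg 3: dist=15861.8 km, bearing=145.6°
Leg 4: dist=7055.3 km, bearing=274.9°
Leg 5: dist=16878.8 km, bearing=322.1°
Leg 6: dist=8819.3 km, bearing=144.2°
Leg 7: dist=11762.6 km, bearing=165.4°
Total: 86327.2 km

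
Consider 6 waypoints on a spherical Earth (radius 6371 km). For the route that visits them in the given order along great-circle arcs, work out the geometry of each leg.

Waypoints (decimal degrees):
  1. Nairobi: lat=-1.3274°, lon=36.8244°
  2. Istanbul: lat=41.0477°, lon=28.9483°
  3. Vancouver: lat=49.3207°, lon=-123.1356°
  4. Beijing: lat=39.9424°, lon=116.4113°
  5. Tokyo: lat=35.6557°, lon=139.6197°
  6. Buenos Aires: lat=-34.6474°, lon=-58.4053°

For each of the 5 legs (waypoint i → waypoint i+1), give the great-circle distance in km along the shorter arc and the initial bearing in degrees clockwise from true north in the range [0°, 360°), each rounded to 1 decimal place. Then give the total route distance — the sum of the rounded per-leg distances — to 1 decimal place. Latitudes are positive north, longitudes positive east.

Leg 1: dist=4778.7 km, bearing=351.3°
Leg 2: dist=9601.9 km, bearing=342.2°
Leg 3: dist=8505.4 km, bearing=317.2°
Leg 4: dist=2087.7 km, bearing=95.8°
Leg 5: dist=18374.8 km, bearing=91.3°
Total: 43348.5 km

Leg 1: φ1=-0.0231675, φ2=0.7164175, Δφ=0.7395850, Δλ=-0.1374639 rad; a=sin²(Δφ/2)+cosφ1·cosφ2·sin²(Δλ/2)=0.1341820083; c=2·atan2(√a, √(1-a))=0.750077583; dist=6371·c=4778.744 ≈ 4778.7 km; running total=4778.7 km
Leg 1 bearing: y=sinΔλ·cosφ2=-0.10334400, x=cosφ1·sinφ2-sinφ1·cosφ2·cosΔλ=0.67381660; θ=atan2(y, x)=-8.7196° <0 so +360° → 351.2804° ≈ 351.3°
Leg 2: φ1=0.7164175, φ2=0.8608086, Δφ=0.1443911, Δλ=-2.6543648 rad; a=sin²(Δφ/2)+cosφ1·cosφ2·sin²(Δλ/2)=0.4681834379; c=2·atan2(√a, √(1-a))=1.507120181; dist=6371·c=9601.863 ≈ 9601.9 km; running total=14380.6 km
Leg 2 bearing: y=sinΔλ·cosφ2=-0.30516996, x=cosφ1·sinφ2-sinφ1·cosφ2·cosΔλ=0.95016952; θ=atan2(y, x)=-17.8057° <0 so +360° → 342.1943° ≈ 342.2°
Leg 3: φ1=0.8608086, φ2=0.6971264, Δφ=-0.1636822, Δλ=4.1808821 rad; a=sin²(Δφ/2)+cosφ1·cosφ2·sin²(Δλ/2)=0.3832009845; c=2·atan2(√a, √(1-a))=1.335019870; dist=6371·c=8505.412 ≈ 8505.4 km; running total=22886.0 km
Leg 3 bearing: y=sinΔλ·cosφ2=-0.66092098, x=cosφ1·sinφ2-sinφ1·cosφ2·cosΔλ=0.71317278; θ=atan2(y, x)=-42.8223° <0 so +360° → 317.1777° ≈ 317.2°
Leg 4: φ1=0.6971264, φ2=0.6223094, Δφ=-0.0748170, Δλ=0.4050630 rad; a=sin²(Δφ/2)+cosφ1·cosφ2·sin²(Δλ/2)=0.0266045528; c=2·atan2(√a, √(1-a))=0.327682120; dist=6371·c=2087.663 ≈ 2087.7 km; running total=24973.7 km
Leg 4 bearing: y=sinΔλ·cosφ2=0.32020087, x=cosφ1·sinφ2-sinφ1·cosφ2·cosΔλ=-0.03253317; θ=atan2(y, x)=95.8015° ≈ 95.8°
Leg 5: φ1=0.6223094, φ2=-0.6047112, Δφ=-1.2270206, Δλ=-3.4561883 rad; a=sin²(Δφ/2)+cosφ1·cosφ2·sin²(Δλ/2)=0.9835194763; c=2·atan2(√a, √(1-a))=2.884129150; dist=6371·c=18374.787 ≈ 18374.8 km; running total=43348.5 km
Leg 5 bearing: y=sinΔλ·cosφ2=0.25455924, x=cosφ1·sinφ2-sinφ1·cosφ2·cosΔλ=-0.00593796; θ=atan2(y, x)=91.3363° ≈ 91.3°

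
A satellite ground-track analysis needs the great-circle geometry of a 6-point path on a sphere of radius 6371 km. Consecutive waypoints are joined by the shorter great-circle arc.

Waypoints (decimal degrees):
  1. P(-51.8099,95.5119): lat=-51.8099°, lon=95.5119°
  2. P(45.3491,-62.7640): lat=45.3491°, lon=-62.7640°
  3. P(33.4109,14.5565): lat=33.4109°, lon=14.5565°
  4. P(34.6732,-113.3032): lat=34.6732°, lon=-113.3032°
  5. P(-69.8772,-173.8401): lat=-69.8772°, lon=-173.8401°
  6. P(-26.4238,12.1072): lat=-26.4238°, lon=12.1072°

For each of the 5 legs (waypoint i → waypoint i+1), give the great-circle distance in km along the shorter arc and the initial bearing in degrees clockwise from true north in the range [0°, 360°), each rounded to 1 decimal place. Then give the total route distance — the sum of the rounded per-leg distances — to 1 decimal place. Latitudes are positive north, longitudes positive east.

Leg 1: φ1=-0.9042533, φ2=0.7914911, Δφ=1.6957444, Δλ=-2.7624356 rad; a=sin²(Δφ/2)+cosφ1·cosφ2·sin²(Δλ/2)=0.9813943239; c=2·atan2(√a, √(1-a))=2.867934287; dist=6371·c=18271.609 ≈ 18271.6 km; running total=18271.6 km
Leg 1 bearing: y=sinΔλ·cosφ2=-0.26012723, x=cosφ1·sinφ2-sinφ1·cosφ2·cosΔλ=-0.07329286; θ=atan2(y, x)=-105.7356° <0 so +360° → 254.2644° ≈ 254.3°
Leg 2: φ1=0.7914911, φ2=0.5831302, Δφ=-0.2083609, Δλ=1.3494973 rad; a=sin²(Δφ/2)+cosφ1·cosφ2·sin²(Δλ/2)=0.2397534863; c=2·atan2(√a, √(1-a))=1.023368071; dist=6371·c=6519.878 ≈ 6519.9 km; running total=24791.5 km
Leg 2 bearing: y=sinΔλ·cosφ2=0.81438636, x=cosφ1·sinφ2-sinφ1·cosφ2·cosΔλ=0.25663566; θ=atan2(y, x)=72.5089° ≈ 72.5°
Leg 3: φ1=0.5831302, φ2=0.6051615, Δφ=0.0220313, Δλ=-2.2315727 rad; a=sin²(Δφ/2)+cosφ1·cosφ2·sin²(Δλ/2)=0.5540352100; c=2·atan2(√a, √(1-a))=1.679078223; dist=6371·c=10697.407 ≈ 10697.4 km; running total=35488.9 km
Leg 3 bearing: y=sinΔλ·cosφ2=-0.64930600, x=cosφ1·sinφ2-sinφ1·cosφ2·cosΔλ=0.75280974; θ=atan2(y, x)=-40.7781° <0 so +360° → 319.2219° ≈ 319.2°
Leg 4: φ1=0.6051615, φ2=-1.2195872, Δφ=-1.8247487, Δλ=-1.0565682 rad; a=sin²(Δφ/2)+cosφ1·cosφ2·sin²(Δλ/2)=0.6975010449; c=2·atan2(√a, √(1-a))=1.976866453; dist=6371·c=12594.616 ≈ 12594.6 km; running total=48083.5 km
Leg 4 bearing: y=sinΔλ·cosφ2=-0.29954044, x=cosφ1·sinφ2-sinφ1·cosφ2·cosΔλ=-0.86847503; θ=atan2(y, x)=-160.9705° <0 so +360° → 199.0295° ≈ 199.0°
Leg 5: φ1=-1.2195872, φ2=-0.4611823, Δφ=0.7584049, Δλ=3.2453926 rad; a=sin²(Δφ/2)+cosφ1·cosφ2·sin²(Δλ/2)=0.4442950385; c=2·atan2(√a, √(1-a))=1.459154634; dist=6371·c=9296.274 ≈ 9296.3 km; running total=57379.8 km
Leg 5 bearing: y=sinΔλ·cosφ2=-0.09278884, x=cosφ1·sinφ2-sinφ1·cosφ2·cosΔλ=-0.98943320; θ=atan2(y, x)=-174.6425° <0 so +360° → 185.3575° ≈ 185.4°

Leg 1: dist=18271.6 km, bearing=254.3°
Leg 2: dist=6519.9 km, bearing=72.5°
Leg 3: dist=10697.4 km, bearing=319.2°
Leg 4: dist=12594.6 km, bearing=199.0°
Leg 5: dist=9296.3 km, bearing=185.4°
Total: 57379.8 km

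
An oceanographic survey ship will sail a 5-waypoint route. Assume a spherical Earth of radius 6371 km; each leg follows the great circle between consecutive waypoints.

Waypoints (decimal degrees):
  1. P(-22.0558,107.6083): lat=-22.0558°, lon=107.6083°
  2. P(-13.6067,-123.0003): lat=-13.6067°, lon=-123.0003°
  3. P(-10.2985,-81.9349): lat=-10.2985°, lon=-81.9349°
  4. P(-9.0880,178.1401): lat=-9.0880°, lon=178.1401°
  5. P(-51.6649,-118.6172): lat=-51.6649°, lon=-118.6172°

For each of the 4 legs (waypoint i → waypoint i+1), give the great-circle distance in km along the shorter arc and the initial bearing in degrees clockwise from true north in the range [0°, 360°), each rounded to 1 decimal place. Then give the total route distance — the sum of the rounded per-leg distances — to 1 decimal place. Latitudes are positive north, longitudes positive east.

Leg 1: φ1=-0.3849463, φ2=-0.2374817, Δφ=0.1474646, Δλ=-4.0248794 rad; a=sin²(Δφ/2)+cosφ1·cosφ2·sin²(Δλ/2)=0.7416619178; c=2·atan2(√a, √(1-a))=2.075243830; dist=6371·c=13221.378 ≈ 13221.4 km; running total=13221.4 km
Leg 1 bearing: y=sinΔλ·cosφ2=0.75113823, x=cosφ1·sinφ2-sinφ1·cosφ2·cosΔλ=-0.44965478; θ=atan2(y, x)=120.9061° ≈ 120.9°
Leg 2: φ1=-0.2374817, φ2=-0.1797427, Δφ=0.0577390, Δλ=0.7167264 rad; a=sin²(Δφ/2)+cosφ1·cosφ2·sin²(Δλ/2)=0.1184741011; c=2·atan2(√a, √(1-a))=0.702774602; dist=6371·c=4477.377 ≈ 4477.4 km; running total=17698.8 km
Leg 2 bearing: y=sinΔλ·cosφ2=0.64633689, x=cosφ1·sinφ2-sinφ1·cosφ2·cosΔλ=0.00075713; θ=atan2(y, x)=89.9329° ≈ 89.9°
Leg 3: φ1=-0.1797427, φ2=-0.1586155, Δφ=0.0211272, Δλ=4.5391651 rad; a=sin²(Δφ/2)+cosφ1·cosφ2·sin²(Δλ/2)=0.5696077106; c=2·atan2(√a, √(1-a))=1.710465403; dist=6371·c=10897.375 ≈ 10897.4 km; running total=28596.2 km
Leg 3 bearing: y=sinΔλ·cosφ2=-0.97266899, x=cosφ1·sinφ2-sinφ1·cosφ2·cosΔλ=-0.18583353; θ=atan2(y, x)=-100.8163° <0 so +360° → 259.1837° ≈ 259.2°
Leg 4: φ1=-0.1586155, φ2=-0.9017226, Δφ=-0.7431071, Δλ=-5.1793920 rad; a=sin²(Δφ/2)+cosφ1·cosφ2·sin²(Δλ/2)=0.3001802642; c=2·atan2(√a, √(1-a))=1.159672816; dist=6371·c=7388.276 ≈ 7388.3 km; running total=35984.5 km
Leg 4 bearing: y=sinΔλ·cosφ2=0.55384326, x=cosφ1·sinφ2-sinφ1·cosφ2·cosΔλ=-0.73044229; θ=atan2(y, x)=142.8295° ≈ 142.8°

Leg 1: dist=13221.4 km, bearing=120.9°
Leg 2: dist=4477.4 km, bearing=89.9°
Leg 3: dist=10897.4 km, bearing=259.2°
Leg 4: dist=7388.3 km, bearing=142.8°
Total: 35984.5 km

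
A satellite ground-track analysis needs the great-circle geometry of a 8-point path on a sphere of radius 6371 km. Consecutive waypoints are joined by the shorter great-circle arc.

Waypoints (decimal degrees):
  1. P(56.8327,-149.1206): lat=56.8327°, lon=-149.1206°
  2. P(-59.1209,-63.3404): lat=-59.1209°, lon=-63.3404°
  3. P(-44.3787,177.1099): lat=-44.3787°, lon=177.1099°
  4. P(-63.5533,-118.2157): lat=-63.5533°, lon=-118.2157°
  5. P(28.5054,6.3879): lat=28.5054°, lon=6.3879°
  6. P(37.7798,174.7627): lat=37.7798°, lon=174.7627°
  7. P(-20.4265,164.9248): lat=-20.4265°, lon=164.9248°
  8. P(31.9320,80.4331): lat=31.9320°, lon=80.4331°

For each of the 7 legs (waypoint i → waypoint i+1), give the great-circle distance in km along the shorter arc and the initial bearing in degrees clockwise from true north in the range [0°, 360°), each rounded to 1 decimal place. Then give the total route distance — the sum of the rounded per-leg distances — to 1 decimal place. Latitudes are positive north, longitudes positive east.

Leg 1: dist=14927.7 km, bearing=134.4°
Leg 2: dist=7250.6 km, bearing=223.2°
Leg 3: dist=4484.1 km, bearing=141.5°
Leg 4: dist=14511.9 km, bearing=107.9°
Leg 5: dist=12545.7 km, bearing=10.0°
Leg 6: dist=6553.6 km, bearing=190.8°
Leg 7: dist=10698.6 km, bearing=301.8°
Total: 70972.2 km

Leg 1: φ1=0.9919177, φ2=-1.0318544, Δφ=-2.0237721, Δλ=1.4971469 rad; a=sin²(Δφ/2)+cosφ1·cosφ2·sin²(Δλ/2)=0.8488811565; c=2·atan2(√a, √(1-a))=2.343065227; dist=6371·c=14927.669 ≈ 14927.7 km; running total=14927.7 km
Leg 1 bearing: y=sinΔλ·cosφ2=0.51183691, x=cosφ1·sinφ2-sinφ1·cosφ2·cosΔλ=-0.50114941; θ=atan2(y, x)=134.3955° ≈ 134.4°
Leg 2: φ1=-1.0318544, φ2=-0.7745544, Δφ=0.2572999, Δλ=4.1966494 rad; a=sin²(Δφ/2)+cosφ1·cosφ2·sin²(Δλ/2)=0.2903242975; c=2·atan2(√a, √(1-a))=1.138065575; dist=6371·c=7250.616 ≈ 7250.6 km; running total=22178.3 km
Leg 2 bearing: y=sinΔλ·cosφ2=-0.62176618, x=cosφ1·sinφ2-sinφ1·cosφ2·cosΔλ=-0.66147654; θ=atan2(y, x)=-136.7725° <0 so +360° → 223.2275° ≈ 223.2°
Leg 3: φ1=-0.7745544, φ2=-1.1092143, Δφ=-0.3346599, Δλ=-5.1544041 rad; a=sin²(Δφ/2)+cosφ1·cosφ2·sin²(Δλ/2)=0.1188155483; c=2·atan2(√a, √(1-a))=0.703830505; dist=6371·c=4484.104 ≈ 4484.1 km; running total=26662.4 km
Leg 3 bearing: y=sinΔλ·cosφ2=0.40256173, x=cosφ1·sinφ2-sinφ1·cosφ2·cosΔλ=-0.50669291; θ=atan2(y, x)=141.5333° ≈ 141.5°
Leg 4: φ1=-1.1092143, φ2=0.4975131, Δφ=1.6067274, Δλ=2.1747431 rad; a=sin²(Δφ/2)+cosφ1·cosφ2·sin²(Δλ/2)=0.8247787850; c=2·atan2(√a, √(1-a))=2.277798713; dist=6371·c=14511.856 ≈ 14511.9 km; running total=41174.3 km
Leg 4 bearing: y=sinΔλ·cosφ2=0.72331795, x=cosφ1·sinφ2-sinφ1·cosφ2·cosΔλ=-0.23427784; θ=atan2(y, x)=107.9468° ≈ 107.9°
Leg 5: φ1=0.4975131, φ2=0.6593819, Δφ=0.1618688, Δλ=2.9386946 rad; a=sin²(Δφ/2)+cosφ1·cosφ2·sin²(Δλ/2)=0.6939683307; c=2·atan2(√a, √(1-a))=1.969188205; dist=6371·c=12545.698 ≈ 12545.7 km; running total=53720.0 km
Leg 5 bearing: y=sinΔλ·cosφ2=0.15926668, x=cosφ1·sinφ2-sinφ1·cosφ2·cosΔλ=0.90782117; θ=atan2(y, x)=9.9506° ≈ 10.0°
Leg 6: φ1=0.6593819, φ2=-0.3565097, Δφ=-1.0158916, Δλ=-0.1717037 rad; a=sin²(Δφ/2)+cosφ1·cosφ2·sin²(Δλ/2)=0.2420145934; c=2·atan2(√a, √(1-a))=1.028655739; dist=6371·c=6553.566 ≈ 6553.6 km; running total=60273.6 km
Leg 6 bearing: y=sinΔλ·cosφ2=-0.16011765, x=cosφ1·sinφ2-sinφ1·cosφ2·cosΔλ=-0.84150844; θ=atan2(y, x)=-169.2269° <0 so +360° → 190.7731° ≈ 190.8°
Leg 7: φ1=-0.3565097, φ2=0.5573185, Δφ=0.9138282, Δλ=-1.4746584 rad; a=sin²(Δφ/2)+cosφ1·cosφ2·sin²(Δλ/2)=0.5541256848; c=2·atan2(√a, √(1-a))=1.679260240; dist=6371·c=10698.567 ≈ 10698.6 km; running total=70972.2 km
Leg 7 bearing: y=sinΔλ·cosφ2=-0.84475749, x=cosφ1·sinφ2-sinφ1·cosφ2·cosΔλ=0.52408628; θ=atan2(y, x)=-58.1846° <0 so +360° → 301.8154° ≈ 301.8°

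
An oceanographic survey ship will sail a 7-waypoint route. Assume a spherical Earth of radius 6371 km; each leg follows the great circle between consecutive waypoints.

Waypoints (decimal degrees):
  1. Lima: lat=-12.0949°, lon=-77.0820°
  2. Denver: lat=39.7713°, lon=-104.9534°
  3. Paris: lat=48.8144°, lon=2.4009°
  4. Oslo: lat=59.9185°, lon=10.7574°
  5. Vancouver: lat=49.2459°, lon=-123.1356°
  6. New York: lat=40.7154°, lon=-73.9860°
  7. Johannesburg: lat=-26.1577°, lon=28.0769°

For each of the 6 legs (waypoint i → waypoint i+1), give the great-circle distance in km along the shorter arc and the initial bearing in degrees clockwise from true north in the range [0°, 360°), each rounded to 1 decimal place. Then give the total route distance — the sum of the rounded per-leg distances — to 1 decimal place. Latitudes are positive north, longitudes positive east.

Leg 1: φ1=-0.2110958, φ2=0.6941401, Δφ=0.9052360, Δλ=-0.4864477 rad; a=sin²(Δφ/2)+cosφ1·cosφ2·sin²(Δλ/2)=0.2348398072; c=2·atan2(√a, √(1-a))=1.011817903; dist=6371·c=6446.292 ≈ 6446.3 km; running total=6446.3 km
Leg 1 bearing: y=sinΔλ·cosφ2=-0.35931365, x=cosφ1·sinφ2-sinφ1·cosφ2·cosΔλ=0.76788931; θ=atan2(y, x)=-25.0760° <0 so +360° → 334.9240° ≈ 334.9°
Leg 2: φ1=0.6941401, φ2=0.8519720, Δφ=0.1578319, Δλ=1.8736860 rad; a=sin²(Δφ/2)+cosφ1·cosφ2·sin²(Δλ/2)=0.3347613556; c=2·atan2(√a, √(1-a))=1.233987094; dist=6371·c=7861.732 ≈ 7861.7 km; running total=14308.0 km
Leg 2 bearing: y=sinΔλ·cosφ2=0.62852444, x=cosφ1·sinφ2-sinφ1·cosφ2·cosΔλ=0.70408933; θ=atan2(y, x)=41.7546° ≈ 41.8°
Leg 3: φ1=0.8519720, φ2=1.0457751, Δφ=0.1938031, Δλ=0.1458484 rad; a=sin²(Δφ/2)+cosφ1·cosφ2·sin²(Δλ/2)=0.0111126936; c=2·atan2(√a, √(1-a))=0.211225977; dist=6371·c=1345.721 ≈ 1345.7 km; running total=15653.7 km
Leg 3 bearing: y=sinΔλ·cosφ2=0.07284491, x=cosφ1·sinφ2-sinφ1·cosφ2·cosΔλ=0.19659711; θ=atan2(y, x)=20.3311° ≈ 20.3°
Leg 4: φ1=1.0457751, φ2=0.8595031, Δφ=-0.1862720, Δλ=-2.3368737 rad; a=sin²(Δφ/2)+cosφ1·cosφ2·sin²(Δλ/2)=0.2856845715; c=2·atan2(√a, √(1-a))=1.127819506; dist=6371·c=7185.338 ≈ 7185.3 km; running total=22839.0 km
Leg 4 bearing: y=sinΔλ·cosφ2=-0.47044112, x=cosφ1·sinφ2-sinφ1·cosφ2·cosΔλ=0.77133698; θ=atan2(y, x)=-31.3792° <0 so +360° → 328.6208° ≈ 328.6°
Leg 5: φ1=0.8595031, φ2=0.7106178, Δφ=-0.1488853, Δλ=0.8578223 rad; a=sin²(Δφ/2)+cosφ1·cosφ2·sin²(Δλ/2)=0.0911116238; c=2·atan2(√a, √(1-a))=0.613258897; dist=6371·c=3907.072 ≈ 3907.1 km; running total=26746.1 km
Leg 5 bearing: y=sinΔλ·cosφ2=0.57333536, x=cosφ1·sinφ2-sinφ1·cosφ2·cosΔλ=0.05027668; θ=atan2(y, x)=84.9885° ≈ 85.0°
Leg 6: φ1=0.7106178, φ2=-0.4565380, Δφ=-1.1671558, Δλ=1.7813336 rad; a=sin²(Δφ/2)+cosφ1·cosφ2·sin²(Δλ/2)=0.7148712394; c=2·atan2(√a, √(1-a))=2.015003885; dist=6371·c=12837.590 ≈ 12837.6 km; running total=39583.7 km
Leg 6 bearing: y=sinΔλ·cosφ2=0.87776431, x=cosφ1·sinφ2-sinφ1·cosφ2·cosΔλ=-0.21178106; θ=atan2(y, x)=103.5647° ≈ 103.6°

Leg 1: dist=6446.3 km, bearing=334.9°
Leg 2: dist=7861.7 km, bearing=41.8°
Leg 3: dist=1345.7 km, bearing=20.3°
Leg 4: dist=7185.3 km, bearing=328.6°
Leg 5: dist=3907.1 km, bearing=85.0°
Leg 6: dist=12837.6 km, bearing=103.6°
Total: 39583.7 km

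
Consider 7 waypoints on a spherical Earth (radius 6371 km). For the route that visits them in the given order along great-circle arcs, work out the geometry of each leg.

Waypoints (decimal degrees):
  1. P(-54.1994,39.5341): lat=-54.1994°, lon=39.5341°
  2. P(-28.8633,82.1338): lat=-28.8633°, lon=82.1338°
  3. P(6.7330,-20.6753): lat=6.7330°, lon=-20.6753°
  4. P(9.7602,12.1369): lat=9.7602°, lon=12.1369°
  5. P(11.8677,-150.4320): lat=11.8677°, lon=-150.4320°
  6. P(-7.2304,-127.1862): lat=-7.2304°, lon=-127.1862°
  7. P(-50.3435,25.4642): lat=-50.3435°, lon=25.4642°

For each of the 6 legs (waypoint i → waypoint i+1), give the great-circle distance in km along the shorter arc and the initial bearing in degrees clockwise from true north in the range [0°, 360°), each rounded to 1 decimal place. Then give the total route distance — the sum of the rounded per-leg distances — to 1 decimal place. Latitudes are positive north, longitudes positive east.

Leg 1: φ1=-0.9459580, φ2=-0.5037596, Δφ=0.4421984, Δλ=0.7435050 rad; a=sin²(Δφ/2)+cosφ1·cosφ2·sin²(Δλ/2)=0.1156910198; c=2·atan2(√a, √(1-a))=0.694118410; dist=6371·c=4422.228 ≈ 4422.2 km; running total=4422.2 km
Leg 1 bearing: y=sinΔλ·cosφ2=0.59278694, x=cosφ1·sinφ2-sinφ1·cosφ2·cosΔλ=0.24047885; θ=atan2(y, x)=67.9188° ≈ 67.9°
Leg 2: φ1=-0.5037596, φ2=0.1175130, Δφ=0.6212726, Δλ=-1.7943573 rad; a=sin²(Δφ/2)+cosφ1·cosφ2·sin²(Δλ/2)=0.6247092721; c=2·atan2(√a, √(1-a))=1.822876103; dist=6371·c=11613.544 ≈ 11613.5 km; running total=16035.7 km
Leg 2 bearing: y=sinΔλ·cosφ2=-0.96838907, x=cosφ1·sinφ2-sinφ1·cosφ2·cosΔλ=-0.00360476; θ=atan2(y, x)=-90.2133° <0 so +360° → 269.7867° ≈ 269.8°
Leg 3: φ1=0.1175130, φ2=0.1703476, Δφ=0.0528346, Δλ=0.5726809 rad; a=sin²(Δφ/2)+cosφ1·cosφ2·sin²(Δλ/2)=0.0787752120; c=2·atan2(√a, √(1-a))=0.568982572; dist=6371·c=3624.988 ≈ 3625.0 km; running total=19660.7 km
Leg 3 bearing: y=sinΔλ·cosφ2=0.53404385, x=cosφ1·sinφ2-sinφ1·cosφ2·cosΔλ=0.07124521; θ=atan2(y, x)=82.4012° ≈ 82.4°
Leg 4: φ1=0.1703476, φ2=0.2071304, Δφ=0.0367828, Δλ=-2.8373626 rad; a=sin²(Δφ/2)+cosφ1·cosφ2·sin²(Δλ/2)=0.9426535221; c=2·atan2(√a, √(1-a))=2.657950224; dist=6371·c=16933.801 ≈ 16933.8 km; running total=36594.5 km
Leg 4 bearing: y=sinΔλ·cosφ2=-0.29315566, x=cosφ1·sinφ2-sinφ1·cosφ2·cosΔλ=0.36095872; θ=atan2(y, x)=-39.0821° <0 so +360° → 320.9179° ≈ 320.9°
Leg 5: φ1=0.2071304, φ2=-0.1261943, Δφ=-0.3333247, Δλ=0.4057157 rad; a=sin²(Δφ/2)+cosφ1·cosφ2·sin²(Δλ/2)=0.0669265707; c=2·atan2(√a, √(1-a))=0.523355815; dist=6371·c=3334.300 ≈ 3334.3 km; running total=39928.8 km
Leg 5 bearing: y=sinΔλ·cosφ2=0.39153806, x=cosφ1·sinφ2-sinφ1·cosφ2·cosΔλ=-0.31062448; θ=atan2(y, x)=128.4265° ≈ 128.4°
Leg 6: φ1=-0.1261943, φ2=-0.8786598, Δφ=-0.7524655, Δλ=2.6642521 rad; a=sin²(Δφ/2)+cosφ1·cosφ2·sin²(Δλ/2)=0.7327211873; c=2·atan2(√a, √(1-a))=2.054930687; dist=6371·c=13091.963 ≈ 13092.0 km; running total=53020.8 km
Leg 6 bearing: y=sinΔλ·cosφ2=0.29319339, x=cosφ1·sinφ2-sinφ1·cosφ2·cosΔλ=-0.83510540; θ=atan2(y, x)=160.6546° ≈ 160.7°

Leg 1: dist=4422.2 km, bearing=67.9°
Leg 2: dist=11613.5 km, bearing=269.8°
Leg 3: dist=3625.0 km, bearing=82.4°
Leg 4: dist=16933.8 km, bearing=320.9°
Leg 5: dist=3334.3 km, bearing=128.4°
Leg 6: dist=13092.0 km, bearing=160.7°
Total: 53020.8 km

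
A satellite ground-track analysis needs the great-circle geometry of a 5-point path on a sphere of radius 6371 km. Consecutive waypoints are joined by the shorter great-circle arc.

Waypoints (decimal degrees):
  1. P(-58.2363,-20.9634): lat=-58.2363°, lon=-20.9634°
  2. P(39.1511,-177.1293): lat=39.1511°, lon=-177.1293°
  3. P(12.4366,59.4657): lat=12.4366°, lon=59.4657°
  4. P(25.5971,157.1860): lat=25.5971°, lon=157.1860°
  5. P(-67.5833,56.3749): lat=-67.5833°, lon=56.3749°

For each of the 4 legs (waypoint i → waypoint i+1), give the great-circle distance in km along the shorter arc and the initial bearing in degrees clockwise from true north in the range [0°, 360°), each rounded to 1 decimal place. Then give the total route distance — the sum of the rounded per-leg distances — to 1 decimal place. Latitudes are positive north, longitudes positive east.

Leg 1: φ1=-1.0164152, φ2=0.6833156, Δφ=1.6997308, Δλ=-2.7256091 rad; a=sin²(Δφ/2)+cosφ1·cosφ2·sin²(Δλ/2)=0.9551097262; c=2·atan2(√a, √(1-a))=2.714609997; dist=6371·c=17294.780 ≈ 17294.8 km; running total=17294.8 km
Leg 1 bearing: y=sinΔλ·cosφ2=-0.31336500, x=cosφ1·sinφ2-sinφ1·cosφ2·cosΔλ=-0.27074513; θ=atan2(y, x)=-130.8268° <0 so +360° → 229.1732° ≈ 229.2°
Leg 2: φ1=0.6833156, φ2=0.2170596, Δφ=-0.4662560, Δλ=4.1293617 rad; a=sin²(Δφ/2)+cosφ1·cosφ2·sin²(Δλ/2)=0.6404780807; c=2·atan2(√a, √(1-a))=1.855586582; dist=6371·c=11821.942 ≈ 11821.9 km; running total=29116.7 km
Leg 2 bearing: y=sinΔλ·cosφ2=-0.81521117, x=cosφ1·sinφ2-sinφ1·cosφ2·cosΔλ=0.50645275; θ=atan2(y, x)=-58.1492° <0 so +360° → 301.8508° ≈ 301.9°
Leg 3: φ1=0.2170596, φ2=0.4467537, Δφ=0.2296941, Δλ=1.7055410 rad; a=sin²(Δφ/2)+cosφ1·cosφ2·sin²(Δλ/2)=0.5126330064; c=2·atan2(√a, √(1-a))=1.596065029; dist=6371·c=10168.530 ≈ 10168.5 km; running total=39285.2 km
Leg 3 bearing: y=sinΔλ·cosφ2=0.89367969, x=cosφ1·sinφ2-sinφ1·cosφ2·cosΔλ=0.44799358; θ=atan2(y, x)=63.3758° ≈ 63.4°
Leg 4: φ1=0.4467537, φ2=-1.1795511, Δφ=-1.6263048, Δλ=-1.7594856 rad; a=sin²(Δφ/2)+cosφ1·cosφ2·sin²(Δλ/2)=0.7319506381; c=2·atan2(√a, √(1-a))=2.053190282; dist=6371·c=13080.875 ≈ 13080.9 km; running total=52366.1 km
Leg 4 bearing: y=sinΔλ·cosφ2=-0.37457141, x=cosφ1·sinφ2-sinφ1·cosφ2·cosΔλ=-0.80280251; θ=atan2(y, x)=-154.9872° <0 so +360° → 205.0128° ≈ 205.0°

Leg 1: dist=17294.8 km, bearing=229.2°
Leg 2: dist=11821.9 km, bearing=301.9°
Leg 3: dist=10168.5 km, bearing=63.4°
Leg 4: dist=13080.9 km, bearing=205.0°
Total: 52366.1 km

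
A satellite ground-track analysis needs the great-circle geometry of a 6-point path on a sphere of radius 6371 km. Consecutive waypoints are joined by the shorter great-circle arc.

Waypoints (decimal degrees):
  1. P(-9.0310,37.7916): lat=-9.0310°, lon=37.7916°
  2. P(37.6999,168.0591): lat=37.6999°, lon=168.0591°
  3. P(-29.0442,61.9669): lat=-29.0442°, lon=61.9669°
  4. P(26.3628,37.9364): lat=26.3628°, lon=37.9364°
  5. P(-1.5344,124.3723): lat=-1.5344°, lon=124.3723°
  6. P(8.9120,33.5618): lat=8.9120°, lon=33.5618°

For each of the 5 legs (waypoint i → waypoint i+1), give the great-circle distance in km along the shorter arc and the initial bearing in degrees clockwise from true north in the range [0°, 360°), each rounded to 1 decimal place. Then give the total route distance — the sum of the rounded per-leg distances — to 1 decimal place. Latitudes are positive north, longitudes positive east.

Leg 1: φ1=-0.1576207, φ2=0.6579874, Δφ=0.8156081, Δλ=2.2735968 rad; a=sin²(Δφ/2)+cosφ1·cosφ2·sin²(Δλ/2)=0.8005321851; c=2·atan2(√a, √(1-a))=2.215628563; dist=6371·c=14115.770 ≈ 14115.8 km; running total=14115.8 km
Leg 1 bearing: y=sinΔλ·cosφ2=0.60373213, x=cosφ1·sinφ2-sinφ1·cosφ2·cosΔλ=0.52366892; θ=atan2(y, x)=49.0621° ≈ 49.1°
Leg 2: φ1=0.6579874, φ2=-0.5069169, Δφ=-1.1649043, Δλ=-1.8516582 rad; a=sin²(Δφ/2)+cosφ1·cosφ2·sin²(Δλ/2)=0.7443104515; c=2·atan2(√a, √(1-a))=2.081304745; dist=6371·c=13259.993 ≈ 13260.0 km; running total=27375.8 km
Leg 2 bearing: y=sinΔλ·cosφ2=-0.83998980, x=cosφ1·sinφ2-sinφ1·cosφ2·cosΔλ=-0.23593802; θ=atan2(y, x)=-105.6891° <0 so +360° → 254.3109° ≈ 254.3°
Leg 3: φ1=-0.5069169, φ2=0.4601177, Δφ=0.9670346, Δλ=-0.4194113 rad; a=sin²(Δφ/2)+cosφ1·cosφ2·sin²(Δλ/2)=0.2500742293; c=2·atan2(√a, √(1-a))=1.047368968; dist=6371·c=6672.788 ≈ 6672.8 km; running total=34048.6 km
Leg 3 bearing: y=sinΔλ·cosφ2=-0.36487181, x=cosφ1·sinφ2-sinφ1·cosφ2·cosΔλ=0.78550429; θ=atan2(y, x)=-24.9152° <0 so +360° → 335.0848° ≈ 335.1°
Leg 4: φ1=0.4601177, φ2=-0.0267803, Δφ=-0.4868980, Δλ=1.5085910 rad; a=sin²(Δφ/2)+cosφ1·cosφ2·sin²(Δλ/2)=0.4781052217; c=2·atan2(√a, √(1-a))=1.526992764; dist=6371·c=9728.471 ≈ 9728.5 km; running total=43777.1 km
Leg 4 bearing: y=sinΔλ·cosφ2=0.99770800, x=cosφ1·sinφ2-sinφ1·cosφ2·cosΔλ=-0.05158708; θ=atan2(y, x)=92.9599° ≈ 93.0°
Leg 5: φ1=-0.0267803, φ2=0.1555437, Δφ=0.1823241, Δλ=-1.5849422 rad; a=sin²(Δφ/2)+cosφ1·cosφ2·sin²(Δλ/2)=0.5090589402; c=2·atan2(√a, √(1-a))=1.588915198; dist=6371·c=10122.979 ≈ 10123.0 km; running total=53900.1 km
Leg 5 bearing: y=sinΔλ·cosφ2=-0.98782860, x=cosφ1·sinφ2-sinφ1·cosφ2·cosΔλ=0.15448755; θ=atan2(y, x)=-81.1115° <0 so +360° → 278.8885° ≈ 278.9°

Leg 1: dist=14115.8 km, bearing=49.1°
Leg 2: dist=13260.0 km, bearing=254.3°
Leg 3: dist=6672.8 km, bearing=335.1°
Leg 4: dist=9728.5 km, bearing=93.0°
Leg 5: dist=10123.0 km, bearing=278.9°
Total: 53900.1 km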